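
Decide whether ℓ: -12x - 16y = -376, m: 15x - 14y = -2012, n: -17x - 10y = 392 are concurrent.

Intersecting ℓ and m: solving the 2×2 system gives (x, y) = (-66, 73).
Substitute into n: (-17)(-66) + (-10)(73) = 392.
This equals 392, so (-66, 73) lies on all three lines and they are concurrent.

Yes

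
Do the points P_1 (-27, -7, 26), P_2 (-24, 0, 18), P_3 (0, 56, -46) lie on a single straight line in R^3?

Yes

P_1P_2 = (3, 7, -8), P_1P_3 = (27, 63, -72).
P_1P_2 × P_1P_3 = (0, 0, 0).
The cross product vanishes, so the three points are collinear.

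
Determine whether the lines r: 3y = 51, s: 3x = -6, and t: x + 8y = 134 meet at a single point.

Yes

Intersecting r and s: solving the 2×2 system gives (x, y) = (-2, 17).
Substitute into t: (1)(-2) + (8)(17) = 134.
This equals 134, so (-2, 17) lies on all three lines and they are concurrent.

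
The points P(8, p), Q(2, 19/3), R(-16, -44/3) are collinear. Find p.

The three points are collinear iff det[PQ; PR] = 0.
This determinant is linear in p: (-18)p + (240) = 0, so p = 40/3.

40/3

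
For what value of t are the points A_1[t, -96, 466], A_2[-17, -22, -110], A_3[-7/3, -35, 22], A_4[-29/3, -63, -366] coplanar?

169/3

Coplanarity ⇔ det[A_1A_2; A_1A_3; A_1A_4] = 0.
Expanding, this is linear in t: (-8740)t + (1477060/3) = 0.
So t = 169/3.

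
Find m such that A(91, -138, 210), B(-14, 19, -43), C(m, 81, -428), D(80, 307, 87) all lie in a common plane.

-193

Coplanarity ⇔ det[AB; AC; AD] = 0.
Expanding, this is linear in m: (-93274)m + (-18001882) = 0.
So m = -193.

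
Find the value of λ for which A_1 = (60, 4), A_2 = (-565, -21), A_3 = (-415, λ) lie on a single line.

-15

Collinearity: (A_3 − A_1) must be parallel to (A_2 − A_1) = (-625, -25).
Cross-multiplying the components: (λ − 4)·(-625) = (-475)·(-25).
Solving gives λ = -15.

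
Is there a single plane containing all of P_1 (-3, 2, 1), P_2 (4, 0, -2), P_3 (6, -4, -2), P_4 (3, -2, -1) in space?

Yes

The four points are coplanar iff the 3×3 determinant with rows P_1P_2, P_1P_3, P_1P_4 is zero.
Rows: (7, -2, -3), (9, -6, -3), (6, -4, -2).
Expanding along the first row: (7)(0) − (-2)(0) + (-3)(0) = 0.
Zero determinant ⇒ coplanar.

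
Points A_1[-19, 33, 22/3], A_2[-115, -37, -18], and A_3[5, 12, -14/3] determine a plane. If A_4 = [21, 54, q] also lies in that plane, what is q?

A normal to the plane is n = A_1A_2 × A_1A_3 = (308, -1760, 3696).
A_4 lies in the plane iff n · A_1A_4 = 0.
This gives (3696)q + (-51744) = 0, so q = 14.

14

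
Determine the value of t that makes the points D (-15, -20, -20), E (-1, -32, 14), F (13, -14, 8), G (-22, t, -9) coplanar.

-35

Normal to plane DEF: n = (-540, 560, 420); plane equation n·P = -11500.
Requiring n·G = -11500: (560)t + (8100) = -11500.
So t = -35.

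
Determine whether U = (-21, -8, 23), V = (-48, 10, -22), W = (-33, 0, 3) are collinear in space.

Yes

UV = (-27, 18, -45), UW = (-12, 8, -20).
UV × UW = (0, 0, 0).
The cross product vanishes, so the three points are collinear.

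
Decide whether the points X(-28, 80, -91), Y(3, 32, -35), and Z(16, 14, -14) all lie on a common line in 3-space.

No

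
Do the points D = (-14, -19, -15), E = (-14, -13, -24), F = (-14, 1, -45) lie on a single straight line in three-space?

DE = (0, 6, -9), DF = (0, 20, -30).
Each component of DF is 10/3 times the corresponding component of DE, so DF = 10/3·DE and the points are collinear.

Yes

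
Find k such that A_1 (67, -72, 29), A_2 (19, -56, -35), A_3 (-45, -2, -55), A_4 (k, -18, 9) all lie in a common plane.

Normal to plane A_1A_2A_3: n = (3136, 3136, -1568); plane equation n·P = -61152.
Requiring n·A_4 = -61152: (3136)k + (-70560) = -61152.
So k = 3.

3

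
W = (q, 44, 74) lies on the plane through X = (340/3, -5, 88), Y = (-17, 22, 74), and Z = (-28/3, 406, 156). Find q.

Coplanarity requires XY · (XZ × XW) = 0.
XY = (-391/3, 27, -14), XZ = (-368/3, 411, 68); the triple product is linear in q with coefficient 7590 and constant term 361790.
Setting it to zero: q = -143/3.

-143/3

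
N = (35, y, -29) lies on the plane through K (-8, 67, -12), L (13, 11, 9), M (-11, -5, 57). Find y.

19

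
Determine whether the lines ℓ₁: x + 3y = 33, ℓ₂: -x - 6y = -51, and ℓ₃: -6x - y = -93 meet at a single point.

The three lines meet at one point iff the augmented coefficient matrix [aᵢ bᵢ cᵢ] has rank < 3, i.e. its determinant vanishes.
Here the determinant is -9.
Nonzero, so no common point exists.

No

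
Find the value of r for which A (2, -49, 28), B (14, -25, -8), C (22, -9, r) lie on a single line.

-32

Direction AB = (12, 24, -36). From the x-coordinate of C, the parameter along the line is τ = (22 − 2)/12 = 5/3.
Then r = 28 + 5/3·(-36) = -32.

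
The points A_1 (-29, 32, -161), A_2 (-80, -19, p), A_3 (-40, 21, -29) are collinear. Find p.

451

Collinearity requires A_1A_2 × A_1A_3 = 0; each component is linear in p.
The x-component gives (11)p + (-4961) = 0, so p = 451.
The remaining components then also vanish.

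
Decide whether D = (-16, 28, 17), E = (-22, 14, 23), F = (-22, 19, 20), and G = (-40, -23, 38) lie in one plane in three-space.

With D as base: DE = (-6, -14, 6), DF = (-6, -9, 3), DG = (-24, -51, 21).
DF × DG = (-36, 54, 90).
DE · (DF × DG) = 0.
The scalar triple product vanishes, so the four points are coplanar.

Yes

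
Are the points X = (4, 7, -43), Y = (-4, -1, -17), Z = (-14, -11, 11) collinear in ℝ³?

No

XY = (-8, -8, 26), XZ = (-18, -18, 54).
XY × XZ = (36, -36, 0).
The cross product is nonzero, so the points do not lie on one line.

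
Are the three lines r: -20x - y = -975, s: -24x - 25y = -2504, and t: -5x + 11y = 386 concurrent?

The three lines meet at one point iff the augmented coefficient matrix [aᵢ bᵢ cᵢ] has rank < 3, i.e. its determinant vanishes.
Here the determinant is -389.
Nonzero, so no common point exists.

No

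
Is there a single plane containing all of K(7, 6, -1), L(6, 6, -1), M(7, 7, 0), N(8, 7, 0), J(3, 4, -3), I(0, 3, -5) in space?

The plane through K, L, M has normal n = KL × KM = (0, 1, -1) and equation n·P = 7.
Checking the remaining points: n·N = 7, n·J = 7, n·I = 8.
Since n·I = 8 ≠ 7, I is off the plane and the points are not all coplanar.

No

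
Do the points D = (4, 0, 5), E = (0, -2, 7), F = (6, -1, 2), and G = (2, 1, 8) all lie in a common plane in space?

With D as base: DE = (-4, -2, 2), DF = (2, -1, -3), DG = (-2, 1, 3).
DF × DG = (0, 0, 0).
DE · (DF × DG) = 0.
The scalar triple product vanishes, so the four points are coplanar.

Yes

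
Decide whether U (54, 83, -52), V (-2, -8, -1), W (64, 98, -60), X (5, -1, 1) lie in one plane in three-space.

The four points are coplanar iff the 3×3 determinant with rows UV, UW, UX is zero.
Rows: (-56, -91, 51), (10, 15, -8), (-49, -84, 53).
Expanding along the first row: (-56)(123) − (-91)(138) + (51)(-105) = 315.
Nonzero ⇒ not coplanar.

No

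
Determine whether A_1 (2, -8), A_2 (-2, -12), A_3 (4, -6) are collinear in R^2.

Yes

A_1A_2 = (-4, -4), A_1A_3 = (2, 2).
Checking proportionality: A_1A_3 = -1/2·A_1A_2, so the vectors are parallel and the points are collinear.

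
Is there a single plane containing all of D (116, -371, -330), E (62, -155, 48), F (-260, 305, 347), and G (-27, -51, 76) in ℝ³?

A normal to the plane through D, E, F is n = DE × DF = (-109296, -105570, 44712).
The plane has equation n·P = 11733174. For G: n·G = 11733174.
Equal, so G lies in the plane and all four are coplanar.

Yes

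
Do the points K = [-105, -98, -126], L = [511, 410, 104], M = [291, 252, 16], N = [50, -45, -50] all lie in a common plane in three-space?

No

With K as base: KL = (616, 508, 230), KM = (396, 350, 142), KN = (155, 53, 76).
KM × KN = (19074, -8086, -33262).
KL · (KM × KN) = -8364.
Since -8364 ≠ 0, the four points are not coplanar.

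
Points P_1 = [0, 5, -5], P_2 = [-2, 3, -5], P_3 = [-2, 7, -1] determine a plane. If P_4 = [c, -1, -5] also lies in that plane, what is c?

-6

Coplanarity requires P_1P_2 · (P_1P_3 × P_1P_4) = 0.
P_1P_2 = (-2, -2, 0), P_1P_3 = (-2, 2, 4); the triple product is linear in c with coefficient -8 and constant term -48.
Setting it to zero: c = -6.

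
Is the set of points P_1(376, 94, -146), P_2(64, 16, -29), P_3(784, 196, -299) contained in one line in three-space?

Yes

P_1P_2 = (-312, -78, 117), P_1P_3 = (408, 102, -153).
P_1P_2 × P_1P_3 = (0, 0, 0).
The cross product vanishes, so the three points are collinear.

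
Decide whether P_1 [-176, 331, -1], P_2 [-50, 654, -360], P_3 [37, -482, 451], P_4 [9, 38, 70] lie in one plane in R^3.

With P_1 as base: P_1P_2 = (126, 323, -359), P_1P_3 = (213, -813, 452), P_1P_4 = (185, -293, 71).
P_1P_3 × P_1P_4 = (74713, 68497, 87996).
P_1P_2 · (P_1P_3 × P_1P_4) = -52195.
Since -52195 ≠ 0, the four points are not coplanar.

No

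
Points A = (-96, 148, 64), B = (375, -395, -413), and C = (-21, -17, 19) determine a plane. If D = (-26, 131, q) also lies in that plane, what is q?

-32

A normal to the plane is n = AB × AC = (-54270, -14580, -36990).
D lies in the plane iff n · AD = 0.
This gives (-36990)q + (-1183680) = 0, so q = -32.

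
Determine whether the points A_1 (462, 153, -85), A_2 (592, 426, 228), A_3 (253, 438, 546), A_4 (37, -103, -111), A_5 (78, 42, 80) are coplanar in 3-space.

Yes

The plane through A_1, A_2, A_3 has normal n = A_1A_2 × A_1A_3 = (83058, -147447, 94107) and equation n·P = 7814310.
Checking the remaining points: n·A_4 = 7814310, n·A_5 = 7814310.
All equal 7814310, so all 5 points lie in one plane.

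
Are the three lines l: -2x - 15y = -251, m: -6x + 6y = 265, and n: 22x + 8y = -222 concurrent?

The three lines meet at one point iff the augmented coefficient matrix [aᵢ bᵢ cᵢ] has rank < 3, i.e. its determinant vanishes.
Here the determinant is -15386.
Nonzero, so no common point exists.

No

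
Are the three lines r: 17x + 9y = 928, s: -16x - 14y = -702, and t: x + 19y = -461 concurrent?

Intersecting r and s: solving the 2×2 system gives (x, y) = (71, -31).
Substitute into t: (1)(71) + (19)(-31) = -518.
But t requires -461 ≠ -518, so the three lines have no common point.

No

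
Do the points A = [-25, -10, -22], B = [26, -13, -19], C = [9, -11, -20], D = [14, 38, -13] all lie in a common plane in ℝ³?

A normal to the plane through A, B, C is n = AB × AC = (-3, 0, 51).
The plane has equation n·P = -1047. For D: n·D = -705.
-705 ≠ -1047, so D is off the plane.

No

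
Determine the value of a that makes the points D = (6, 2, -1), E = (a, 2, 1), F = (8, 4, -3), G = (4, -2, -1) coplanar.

5

Coplanarity ⇔ det[DE; DF; DG] = 0.
Expanding, this is linear in a: (-8)a + (40) = 0.
So a = 5.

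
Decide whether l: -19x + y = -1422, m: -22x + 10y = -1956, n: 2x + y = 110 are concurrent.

No

The three lines meet at one point iff the augmented coefficient matrix [aᵢ bᵢ cᵢ] has rank < 3, i.e. its determinant vanishes.
Here the determinant is 168.
Nonzero, so no common point exists.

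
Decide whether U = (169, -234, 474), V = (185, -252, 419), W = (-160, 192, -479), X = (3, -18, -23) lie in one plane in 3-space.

The four points are coplanar iff the 3×3 determinant with rows UV, UW, UX is zero.
Rows: (16, -18, -55), (-329, 426, -953), (-166, 216, -497).
Expanding along the first row: (16)(-5874) − (-18)(5315) + (-55)(-348) = 20826.
Nonzero ⇒ not coplanar.

No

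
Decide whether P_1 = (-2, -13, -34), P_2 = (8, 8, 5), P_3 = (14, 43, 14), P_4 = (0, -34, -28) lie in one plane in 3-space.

No

A normal to the plane through P_1, P_2, P_3 is n = P_1P_2 × P_1P_3 = (-1176, 144, 224).
The plane has equation n·P = -7136. For P_4: n·P_4 = -11168.
-11168 ≠ -7136, so P_4 is off the plane.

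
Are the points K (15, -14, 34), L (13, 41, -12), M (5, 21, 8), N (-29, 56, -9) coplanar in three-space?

A normal to the plane through K, L, M is n = KL × KM = (180, 408, 480).
The plane has equation n·P = 13308. For N: n·N = 13308.
Equal, so N lies in the plane and all four are coplanar.

Yes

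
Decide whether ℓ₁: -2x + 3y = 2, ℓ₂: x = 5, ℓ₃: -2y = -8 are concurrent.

Lines aᵢx + bᵢy = cᵢ with pairwise distinct directions are concurrent exactly when det[aᵢ bᵢ cᵢ] = 0.
Here the determinant is 0.
It vanishes, so the lines are concurrent at (5, 4).

Yes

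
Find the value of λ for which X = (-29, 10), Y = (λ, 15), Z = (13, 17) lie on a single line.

Collinearity: (Y − X) must be parallel to (Z − X) = (42, 7).
Cross-multiplying the components: (λ − (-29))·(7) = (5)·(42).
Solving gives λ = 1.

1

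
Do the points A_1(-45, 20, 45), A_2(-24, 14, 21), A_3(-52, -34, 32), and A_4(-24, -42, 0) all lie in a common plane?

With A_1 as base: A_1A_2 = (21, -6, -24), A_1A_3 = (-7, -54, -13), A_1A_4 = (21, -62, -45).
A_1A_3 × A_1A_4 = (1624, -588, 1568).
A_1A_2 · (A_1A_3 × A_1A_4) = 0.
The scalar triple product vanishes, so the four points are coplanar.

Yes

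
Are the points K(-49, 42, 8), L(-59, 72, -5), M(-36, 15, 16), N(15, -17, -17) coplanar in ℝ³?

The four points are coplanar iff the 3×3 determinant with rows KL, KM, KN is zero.
Rows: (-10, 30, -13), (13, -27, 8), (64, -59, -25).
Expanding along the first row: (-10)(1147) − (30)(-837) + (-13)(961) = 1147.
Nonzero ⇒ not coplanar.

No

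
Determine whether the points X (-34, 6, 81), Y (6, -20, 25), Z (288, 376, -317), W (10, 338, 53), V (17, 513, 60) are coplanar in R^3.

No

The plane through X, Y, Z has normal n = XY × XZ = (31068, -2112, 23172) and equation n·P = 807948.
Checking the remaining points: n·W = 824940, n·V = 835020.
Since n·W = 824940 ≠ 807948, W is off the plane and the points are not all coplanar.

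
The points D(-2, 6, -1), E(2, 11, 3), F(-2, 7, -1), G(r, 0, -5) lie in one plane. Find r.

-6

Normal to plane DEF: n = (-4, 0, 4); plane equation n·P = 4.
Requiring n·G = 4: (-4)r + (-20) = 4.
So r = -6.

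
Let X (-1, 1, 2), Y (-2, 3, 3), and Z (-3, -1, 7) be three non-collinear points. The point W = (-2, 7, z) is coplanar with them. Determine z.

1

Coplanarity requires XY · (XZ × XW) = 0.
XY = (-1, 2, 1), XZ = (-2, -2, 5); the triple product is linear in z with coefficient 6 and constant term -6.
Setting it to zero: z = 1.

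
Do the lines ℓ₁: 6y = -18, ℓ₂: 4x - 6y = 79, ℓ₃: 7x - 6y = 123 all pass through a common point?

No

The three lines meet at one point iff the augmented coefficient matrix [aᵢ bᵢ cᵢ] has rank < 3, i.e. its determinant vanishes.
Here the determinant is 42.
Nonzero, so no common point exists.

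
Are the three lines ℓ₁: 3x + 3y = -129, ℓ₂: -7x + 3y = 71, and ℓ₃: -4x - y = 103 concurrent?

Intersecting ℓ₁ and ℓ₂: solving the 2×2 system gives (x, y) = (-20, -23).
Substitute into ℓ₃: (-4)(-20) + (-1)(-23) = 103.
This equals 103, so (-20, -23) lies on all three lines and they are concurrent.

Yes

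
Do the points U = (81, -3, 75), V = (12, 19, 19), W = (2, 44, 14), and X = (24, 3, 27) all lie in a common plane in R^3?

A normal to the plane through U, V, W is n = UV × UW = (1290, 215, -1505).
The plane has equation n·P = -9030. For X: n·X = -9030.
Equal, so X lies in the plane and all four are coplanar.

Yes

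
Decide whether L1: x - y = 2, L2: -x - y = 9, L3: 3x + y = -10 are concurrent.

Lines aᵢx + bᵢy = cᵢ with pairwise distinct directions are concurrent exactly when det[aᵢ bᵢ cᵢ] = 0.
Here the determinant is -12.
Nonzero, so no common point exists.

No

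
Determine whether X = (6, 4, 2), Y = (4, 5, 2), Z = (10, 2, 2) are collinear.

XY = (-2, 1, 0), XZ = (4, -2, 0).
XY × XZ = (0, 0, 0).
The cross product vanishes, so the three points are collinear.

Yes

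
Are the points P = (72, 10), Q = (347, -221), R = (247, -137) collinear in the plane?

PQ = (275, -231), PR = (175, -147).
Twice the signed area of △PQR is (275)(-147) − (-231)(175) = 0.
The triangle is degenerate (zero area), so the points are collinear.

Yes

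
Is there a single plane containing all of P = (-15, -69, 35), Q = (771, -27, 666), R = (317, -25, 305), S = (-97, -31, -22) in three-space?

No

With P as base: PQ = (786, 42, 631), PR = (332, 44, 270), PS = (-82, 38, -57).
PR × PS = (-12768, -3216, 16224).
PQ · (PR × PS) = 66624.
Since 66624 ≠ 0, the four points are not coplanar.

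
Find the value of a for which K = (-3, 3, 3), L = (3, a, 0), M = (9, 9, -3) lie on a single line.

6

Direction KM = (12, 6, -6). From the x-coordinate of L, the parameter along the line is τ = (3 − (-3))/12 = 1/2.
Then a = 3 + 1/2·(6) = 6.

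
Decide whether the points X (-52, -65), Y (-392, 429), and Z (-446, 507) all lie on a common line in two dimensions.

No

XY = (-340, 494), XZ = (-394, 572).
If collinear, XZ would be a scalar multiple of XY. But (-340)·(572) ≠ (494)·(-394) (difference 156), so they are not parallel; the points are not collinear.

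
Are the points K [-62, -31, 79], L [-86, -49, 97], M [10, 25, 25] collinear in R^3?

KL = (-24, -18, 18), KM = (72, 56, -54).
Comparing components 2 and 3: (-18)(-54) − (18)(56) = -36 ≠ 0, so KL and KM are not parallel and the points are not collinear.

No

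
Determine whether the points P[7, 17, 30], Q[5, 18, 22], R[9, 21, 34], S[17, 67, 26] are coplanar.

Yes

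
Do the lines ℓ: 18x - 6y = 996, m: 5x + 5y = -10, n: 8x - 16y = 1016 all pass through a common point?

Yes

The three lines meet at one point iff the augmented coefficient matrix [aᵢ bᵢ cᵢ] has rank < 3, i.e. its determinant vanishes.
Here the determinant is 0.
It vanishes, so the lines are concurrent at (41, -43).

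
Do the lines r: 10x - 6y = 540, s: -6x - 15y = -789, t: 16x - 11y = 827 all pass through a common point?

Intersecting r and s: solving the 2×2 system gives (x, y) = (69, 25).
Substitute into t: (16)(69) + (-11)(25) = 829.
But t requires 827 ≠ 829, so the three lines have no common point.

No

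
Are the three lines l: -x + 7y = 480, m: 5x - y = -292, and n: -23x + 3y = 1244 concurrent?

Yes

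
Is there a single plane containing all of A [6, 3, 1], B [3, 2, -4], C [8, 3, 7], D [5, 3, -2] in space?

Yes

With A as base: AB = (-3, -1, -5), AC = (2, 0, 6), AD = (-1, 0, -3).
AC × AD = (0, 0, 0).
AB · (AC × AD) = 0.
The scalar triple product vanishes, so the four points are coplanar.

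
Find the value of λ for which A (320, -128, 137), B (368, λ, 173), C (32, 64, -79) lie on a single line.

-160

Direction AC = (-288, 192, -216). From the x-coordinate of B, the parameter along the line is τ = (368 − 320)/(-288) = -1/6.
Then λ = (-128) + (-1/6)·(192) = -160.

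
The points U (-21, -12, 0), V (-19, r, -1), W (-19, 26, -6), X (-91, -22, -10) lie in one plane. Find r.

Normal to plane UWX: n = (-440, 440, 2640); plane equation n·P = 3960.
Requiring n·V = 3960: (440)r + (5720) = 3960.
So r = -4.

-4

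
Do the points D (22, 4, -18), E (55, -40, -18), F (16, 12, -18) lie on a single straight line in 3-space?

Yes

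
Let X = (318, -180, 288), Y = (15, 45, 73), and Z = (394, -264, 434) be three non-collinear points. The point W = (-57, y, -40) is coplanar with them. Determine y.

117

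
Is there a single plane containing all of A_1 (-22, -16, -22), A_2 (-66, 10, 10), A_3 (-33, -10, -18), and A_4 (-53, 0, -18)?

Yes

A normal to the plane through A_1, A_2, A_3 is n = A_1A_2 × A_1A_3 = (-88, -176, 22).
The plane has equation n·P = 4268. For A_4: n·A_4 = 4268.
Equal, so A_4 lies in the plane and all four are coplanar.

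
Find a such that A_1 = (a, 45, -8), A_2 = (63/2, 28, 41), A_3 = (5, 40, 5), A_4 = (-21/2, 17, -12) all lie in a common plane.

The points are coplanar iff A_1A_2 · (A_1A_3 × A_1A_4) = 0.
Expanding, this is linear in a: (1032)a + (4644) = 0.
So a = -9/2.

-9/2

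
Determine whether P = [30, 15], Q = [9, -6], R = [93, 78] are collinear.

Yes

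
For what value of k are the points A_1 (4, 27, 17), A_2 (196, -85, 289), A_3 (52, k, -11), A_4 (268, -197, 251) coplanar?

-49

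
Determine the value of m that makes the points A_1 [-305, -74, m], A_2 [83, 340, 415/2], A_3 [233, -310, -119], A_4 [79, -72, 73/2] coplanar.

The points are coplanar iff A_1A_2 · (A_1A_3 × A_1A_4) = 0.
Expanding, this is linear in m: (64400)m + (-11270000) = 0.
So m = 175.

175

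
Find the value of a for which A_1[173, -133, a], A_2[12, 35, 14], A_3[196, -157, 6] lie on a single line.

Direction A_2A_3 = (184, -192, -8). From the x-coordinate of A_1, the parameter along the line is τ = (173 − 12)/184 = 7/8.
Then a = 14 + 7/8·(-8) = 7.

7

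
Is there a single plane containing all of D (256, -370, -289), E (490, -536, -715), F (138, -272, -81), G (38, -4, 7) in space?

Yes

The four points are coplanar iff the 3×3 determinant with rows DE, DF, DG is zero.
Rows: (234, -166, -426), (-118, 98, 208), (-218, 366, 296).
Expanding along the first row: (234)(-47120) − (-166)(10416) + (-426)(-21824) = 0.
Zero determinant ⇒ coplanar.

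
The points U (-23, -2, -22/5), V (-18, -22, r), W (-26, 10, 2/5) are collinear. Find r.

-62/5

Direction UW = (-3, 12, 24/5). From the x-coordinate of V, the parameter along the line is τ = (-18 − (-23))/(-3) = -5/3.
Then r = (-22/5) + (-5/3)·(24/5) = -62/5.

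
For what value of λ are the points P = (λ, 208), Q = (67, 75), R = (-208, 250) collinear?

Collinearity: (P − Q) must be parallel to (R − Q) = (-275, 175).
Cross-multiplying the components: (λ − 67)·(175) = (133)·(-275).
Solving gives λ = -142.

-142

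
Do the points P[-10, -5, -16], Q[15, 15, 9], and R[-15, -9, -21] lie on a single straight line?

PQ = (25, 20, 25), PR = (-5, -4, -5).
PQ × PR = (0, 0, 0).
The cross product vanishes, so the three points are collinear.

Yes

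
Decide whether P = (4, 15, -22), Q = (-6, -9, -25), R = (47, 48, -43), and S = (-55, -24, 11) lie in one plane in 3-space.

No

A normal to the plane through P, Q, R is n = PQ × PR = (603, -339, 702).
The plane has equation n·X = -18117. For S: n·S = -17307.
-17307 ≠ -18117, so S is off the plane.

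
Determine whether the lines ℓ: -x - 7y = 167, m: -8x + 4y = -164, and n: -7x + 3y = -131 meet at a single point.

Yes

The three lines meet at one point iff the augmented coefficient matrix [aᵢ bᵢ cᵢ] has rank < 3, i.e. its determinant vanishes.
Here the determinant is 0.
It vanishes, so the lines are concurrent at (8, -25).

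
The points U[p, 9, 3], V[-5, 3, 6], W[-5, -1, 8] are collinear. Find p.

-5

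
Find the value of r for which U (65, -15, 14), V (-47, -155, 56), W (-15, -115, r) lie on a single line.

44

Collinearity requires UV × UW = 0; each component is linear in r.
The x-component gives (-140)r + (6160) = 0, so r = 44.
The remaining components then also vanish.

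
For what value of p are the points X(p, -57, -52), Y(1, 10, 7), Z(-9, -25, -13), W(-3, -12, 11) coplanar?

Coplanarity ⇔ det[XY; XZ; XW] = 0.
Expanding, this is linear in p: (580)p + (12180) = 0.
So p = -21.

-21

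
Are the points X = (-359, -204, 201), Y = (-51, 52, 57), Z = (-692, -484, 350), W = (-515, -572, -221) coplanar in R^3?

A normal to the plane through X, Y, Z is n = XY × XZ = (-2176, 2060, -992).
The plane has equation n·P = 161552. For W: n·W = 161552.
Equal, so W lies in the plane and all four are coplanar.

Yes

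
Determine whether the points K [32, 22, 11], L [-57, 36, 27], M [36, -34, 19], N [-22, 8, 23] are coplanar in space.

A normal to the plane through K, L, M is n = KL × KM = (1008, 776, 4928).
The plane has equation n·P = 103536. For N: n·N = 97376.
97376 ≠ 103536, so N is off the plane.

No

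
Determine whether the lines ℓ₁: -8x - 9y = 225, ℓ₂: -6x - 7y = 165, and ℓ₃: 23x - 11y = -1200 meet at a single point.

Yes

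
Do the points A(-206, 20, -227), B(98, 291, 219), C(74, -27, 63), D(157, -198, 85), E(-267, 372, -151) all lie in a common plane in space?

The plane through A, B, C has normal n = AB × AC = (99552, 36720, -90168) and equation n·P = 694824.
Checking the remaining points: n·D = 694824, n·E = 694824.
All equal 694824, so all 5 points lie in one plane.

Yes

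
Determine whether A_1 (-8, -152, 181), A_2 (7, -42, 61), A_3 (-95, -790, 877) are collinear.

Yes

A_1A_2 = (15, 110, -120), A_1A_3 = (-87, -638, 696).
A_1A_2 × A_1A_3 = (0, 0, 0).
The cross product vanishes, so the three points are collinear.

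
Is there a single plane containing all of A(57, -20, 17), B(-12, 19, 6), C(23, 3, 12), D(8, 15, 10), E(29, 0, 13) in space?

The plane through A, B, C has normal n = AB × AC = (58, 29, -261) and equation n·P = -1711.
Checking the remaining points: n·D = -1711, n·E = -1711.
All equal -1711, so all 5 points lie in one plane.

Yes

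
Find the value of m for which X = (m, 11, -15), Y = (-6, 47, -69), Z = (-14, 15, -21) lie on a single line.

-15

Direction YZ = (-8, -32, 48). From the y-coordinate of X, the parameter along the line is τ = (11 − 47)/(-32) = 9/8.
Then m = (-6) + 9/8·(-8) = -15.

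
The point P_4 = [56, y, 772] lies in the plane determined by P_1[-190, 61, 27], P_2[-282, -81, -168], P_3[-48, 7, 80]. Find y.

Coplanarity requires P_1P_2 · (P_1P_3 × P_1P_4) = 0.
P_1P_2 = (-92, -142, -195), P_1P_3 = (142, -54, 53); the triple product is linear in y with coefficient -22814 and constant term 15673218.
Setting it to zero: y = 687.

687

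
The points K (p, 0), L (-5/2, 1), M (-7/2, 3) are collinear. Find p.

-2

Collinearity: (K − L) must be parallel to (M − L) = (-1, 2).
Cross-multiplying the components: (p − (-5/2))·(2) = (-1)·(-1).
Solving gives p = -2.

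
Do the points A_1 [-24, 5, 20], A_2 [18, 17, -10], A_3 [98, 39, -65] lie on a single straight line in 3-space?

No

A_1A_2 = (42, 12, -30), A_1A_3 = (122, 34, -85).
A_1A_2 × A_1A_3 = (0, -90, -36).
The cross product is nonzero, so the points do not lie on one line.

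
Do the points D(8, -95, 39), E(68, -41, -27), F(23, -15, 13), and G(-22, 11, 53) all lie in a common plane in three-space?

With D as base: DE = (60, 54, -66), DF = (15, 80, -26), DG = (-30, 106, 14).
DF × DG = (3876, 570, 3990).
DE · (DF × DG) = 0.
The scalar triple product vanishes, so the four points are coplanar.

Yes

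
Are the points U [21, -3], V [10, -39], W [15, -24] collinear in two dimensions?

UV = (-11, -36), UW = (-6, -21).
If collinear, UW would be a scalar multiple of UV. But (-11)·(-21) ≠ (-36)·(-6) (difference 15), so they are not parallel; the points are not collinear.

No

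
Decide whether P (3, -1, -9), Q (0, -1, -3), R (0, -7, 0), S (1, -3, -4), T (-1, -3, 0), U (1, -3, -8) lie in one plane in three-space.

The plane through P, Q, R has normal n = PQ × PR = (36, 9, 18) and equation n·X = -63.
Checking the remaining points: n·S = -63, n·T = -63, n·U = -135.
Since n·U = -135 ≠ -63, U is off the plane and the points are not all coplanar.

No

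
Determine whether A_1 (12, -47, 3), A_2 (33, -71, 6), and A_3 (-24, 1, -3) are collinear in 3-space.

A_1A_2 = (21, -24, 3), A_1A_3 = (-36, 48, -6).
Comparing components 3 and 1: (3)(-36) − (21)(-6) = 18 ≠ 0, so A_1A_2 and A_1A_3 are not parallel and the points are not collinear.

No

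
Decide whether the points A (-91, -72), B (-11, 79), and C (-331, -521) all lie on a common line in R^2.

AB = (80, 151), AC = (-240, -449).
Twice the signed area of △ABC is (80)(-449) − (151)(-240) = 320.
The area is nonzero, so the three points are not collinear.

No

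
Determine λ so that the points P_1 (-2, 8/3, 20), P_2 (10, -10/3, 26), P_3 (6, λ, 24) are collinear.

-4/3

Direction P_1P_2 = (12, -6, 6). From the x-coordinate of P_3, the parameter along the line is τ = (6 − (-2))/12 = 2/3.
Then λ = 8/3 + 2/3·(-6) = -4/3.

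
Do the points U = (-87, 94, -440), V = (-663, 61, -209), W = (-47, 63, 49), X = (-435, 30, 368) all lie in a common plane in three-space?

With U as base: UV = (-576, -33, 231), UW = (40, -31, 489), UX = (-348, -64, 808).
UW × UX = (6248, -202492, -13348).
UV · (UW × UX) = 0.
The scalar triple product vanishes, so the four points are coplanar.

Yes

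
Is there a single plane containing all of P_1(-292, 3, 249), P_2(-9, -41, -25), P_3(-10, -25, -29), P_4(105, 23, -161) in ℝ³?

The four points are coplanar iff the 3×3 determinant with rows P_1P_2, P_1P_3, P_1P_4 is zero.
Rows: (283, -44, -274), (282, -28, -278), (397, 20, -410).
Expanding along the first row: (283)(17040) − (-44)(-5254) + (-274)(16756) = 0.
Zero determinant ⇒ coplanar.

Yes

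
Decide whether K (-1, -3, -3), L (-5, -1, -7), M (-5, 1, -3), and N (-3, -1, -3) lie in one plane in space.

Yes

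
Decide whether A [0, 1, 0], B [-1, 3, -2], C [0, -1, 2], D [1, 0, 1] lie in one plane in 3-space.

Yes

The four points are coplanar iff the 3×3 determinant with rows AB, AC, AD is zero.
Rows: (-1, 2, -2), (0, -2, 2), (1, -1, 1).
Expanding along the first row: (-1)(0) − (2)(-2) + (-2)(2) = 0.
Zero determinant ⇒ coplanar.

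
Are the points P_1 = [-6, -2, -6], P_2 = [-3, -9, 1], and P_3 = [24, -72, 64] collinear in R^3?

Yes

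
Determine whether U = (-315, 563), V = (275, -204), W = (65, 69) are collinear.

Yes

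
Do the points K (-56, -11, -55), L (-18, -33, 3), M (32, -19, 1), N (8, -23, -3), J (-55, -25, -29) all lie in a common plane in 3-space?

Yes

The plane through K, L, M has normal n = KL × KM = (-768, 2976, 1632) and equation n·P = -79488.
Checking the remaining points: n·N = -79488, n·J = -79488.
All equal -79488, so all 5 points lie in one plane.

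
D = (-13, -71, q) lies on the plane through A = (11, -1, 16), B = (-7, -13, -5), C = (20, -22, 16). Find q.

-33

Coplanarity requires AB · (AC × AD) = 0.
AB = (-18, -12, -21), AC = (9, -21, 0); the triple product is linear in q with coefficient 486 and constant term 16038.
Setting it to zero: q = -33.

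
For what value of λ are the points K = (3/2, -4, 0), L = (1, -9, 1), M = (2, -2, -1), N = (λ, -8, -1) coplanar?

2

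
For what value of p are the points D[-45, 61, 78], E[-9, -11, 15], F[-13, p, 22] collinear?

-3

Collinearity requires DE × DF = 0; each component is linear in p.
The x-component gives (63)p + (189) = 0, so p = -3.
The remaining components then also vanish.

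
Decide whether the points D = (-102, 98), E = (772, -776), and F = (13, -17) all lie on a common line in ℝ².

Yes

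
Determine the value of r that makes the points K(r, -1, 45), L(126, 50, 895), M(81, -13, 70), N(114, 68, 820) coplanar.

75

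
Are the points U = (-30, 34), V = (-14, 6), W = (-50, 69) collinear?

UV = (16, -28), UW = (-20, 35).
det[UV; UW] = (16)(35) − (-28)(-20) = 0.
The determinant is zero, so the points are collinear.

Yes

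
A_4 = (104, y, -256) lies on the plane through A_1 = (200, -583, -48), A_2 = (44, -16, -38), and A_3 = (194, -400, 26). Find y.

The plane through A_1, A_2, A_3 has equation 40128x + 11484y − 25146z = 2537436.
Substituting A_4: (11484)y + (10610688) = 2537436, so y = -703.

-703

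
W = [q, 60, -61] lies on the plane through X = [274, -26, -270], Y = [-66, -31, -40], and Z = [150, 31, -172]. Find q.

A normal to the plane is n = XY × XZ = (-13600, 4800, -20000).
W lies in the plane iff n · XW = 0.
This gives (-13600)q + (-40800) = 0, so q = -3.

-3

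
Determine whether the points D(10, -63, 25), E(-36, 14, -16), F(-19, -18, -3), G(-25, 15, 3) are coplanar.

With D as base: DE = (-46, 77, -41), DF = (-29, 45, -28), DG = (-35, 78, -22).
DF × DG = (1194, 342, -687).
DE · (DF × DG) = -423.
Since -423 ≠ 0, the four points are not coplanar.

No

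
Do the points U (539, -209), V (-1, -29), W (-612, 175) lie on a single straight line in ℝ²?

UV = (-540, 180), UW = (-1151, 384).
Twice the signed area of △UVW is (-540)(384) − (180)(-1151) = -180.
The area is nonzero, so the three points are not collinear.

No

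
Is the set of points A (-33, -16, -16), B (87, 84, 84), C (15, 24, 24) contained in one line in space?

Yes

AB = (120, 100, 100), AC = (48, 40, 40).
Each component of AC is 2/5 times the corresponding component of AB, so AC = 2/5·AB and the points are collinear.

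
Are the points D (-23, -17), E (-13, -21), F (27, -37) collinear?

Yes

DE = (10, -4), DF = (50, -20).
Checking proportionality: DF = 5·DE, so the vectors are parallel and the points are collinear.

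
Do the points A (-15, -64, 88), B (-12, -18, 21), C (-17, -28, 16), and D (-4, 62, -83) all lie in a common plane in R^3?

The four points are coplanar iff the 3×3 determinant with rows AB, AC, AD is zero.
Rows: (3, 46, -67), (-2, 36, -72), (11, 126, -171).
Expanding along the first row: (3)(2916) − (46)(1134) + (-67)(-648) = 0.
Zero determinant ⇒ coplanar.

Yes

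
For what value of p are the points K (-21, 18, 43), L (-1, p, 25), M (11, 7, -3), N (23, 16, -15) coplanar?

38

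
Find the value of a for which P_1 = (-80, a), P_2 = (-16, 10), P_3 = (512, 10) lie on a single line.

Collinearity: (P_1 − P_2) must be parallel to (P_3 − P_2) = (528, 0).
Cross-multiplying the components: (a − 10)·(528) = (-64)·(0).
Solving gives a = 10.

10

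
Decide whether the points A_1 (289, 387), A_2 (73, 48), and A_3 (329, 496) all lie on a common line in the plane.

No

A_1A_2 = (-216, -339), A_1A_3 = (40, 109).
det[A_1A_2; A_1A_3] = (-216)(109) − (-339)(40) = -9984.
The determinant is nonzero, so they are not collinear.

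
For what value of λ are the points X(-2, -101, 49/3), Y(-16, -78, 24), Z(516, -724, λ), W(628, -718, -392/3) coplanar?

-478/3

Normal to plane XYW: n = (4048/3, 2772, -5852); plane equation n·P = -1134760/3.
Requiring n·Z = -1134760/3: (-5852)λ + (-1310672) = -1134760/3.
So λ = -478/3.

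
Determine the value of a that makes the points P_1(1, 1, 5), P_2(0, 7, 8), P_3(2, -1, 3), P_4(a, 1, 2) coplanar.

3

Normal to plane P_1P_2P_3: n = (-6, 1, -4); plane equation n·P = -25.
Requiring n·P_4 = -25: (-6)a + (-7) = -25.
So a = 3.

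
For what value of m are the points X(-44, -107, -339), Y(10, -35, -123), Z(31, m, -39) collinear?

-7

Collinearity requires XY × XZ = 0; each component is linear in m.
The x-component gives (-216)m + (-1512) = 0, so m = -7.
The remaining components then also vanish.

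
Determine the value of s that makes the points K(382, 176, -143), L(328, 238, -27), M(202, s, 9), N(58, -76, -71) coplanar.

148

Normal to plane KLN: n = (33696, -33696, 33696); plane equation n·P = 2122848.
Requiring n·M = 2122848: (-33696)s + (7109856) = 2122848.
So s = 148.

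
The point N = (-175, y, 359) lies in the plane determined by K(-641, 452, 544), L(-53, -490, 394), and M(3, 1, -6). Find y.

-195

Coplanarity requires KL · (KM × KN) = 0.
KL = (588, -942, -150), KM = (644, -451, -550); the triple product is linear in y with coefficient 226800 and constant term 44226000.
Setting it to zero: y = -195.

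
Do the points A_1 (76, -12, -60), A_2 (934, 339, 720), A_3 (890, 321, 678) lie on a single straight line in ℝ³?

No

A_1A_2 = (858, 351, 780), A_1A_3 = (814, 333, 738).
A_1A_2 × A_1A_3 = (-702, 1716, 0).
The cross product is nonzero, so the points do not lie on one line.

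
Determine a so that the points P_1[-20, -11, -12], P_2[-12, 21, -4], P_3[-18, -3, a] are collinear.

Direction P_1P_2 = (8, 32, 8). From the x-coordinate of P_3, the parameter along the line is τ = (-18 − (-20))/8 = 1/4.
Then a = (-12) + 1/4·(8) = -10.

-10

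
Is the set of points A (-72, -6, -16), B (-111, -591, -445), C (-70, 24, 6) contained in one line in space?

Yes

AB = (-39, -585, -429), AC = (2, 30, 22).
AB × AC = (0, 0, 0).
The cross product vanishes, so the three points are collinear.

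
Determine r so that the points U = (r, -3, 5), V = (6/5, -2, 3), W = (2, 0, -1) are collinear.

4/5

Direction VW = (4/5, 2, -4). From the y-coordinate of U, the parameter along the line is τ = (-3 − (-2))/2 = -1/2.
Then r = 6/5 + (-1/2)·(4/5) = 4/5.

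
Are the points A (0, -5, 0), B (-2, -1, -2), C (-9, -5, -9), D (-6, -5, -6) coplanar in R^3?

Yes

A normal to the plane through A, B, C is n = AB × AC = (-36, 0, 36).
The plane has equation n·P = 0. For D: n·D = 0.
Equal, so D lies in the plane and all four are coplanar.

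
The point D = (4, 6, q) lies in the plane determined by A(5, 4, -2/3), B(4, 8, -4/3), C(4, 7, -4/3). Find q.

-4/3

The plane through A, B, C has equation −(2/3)x + 1z = -4.
Substituting D: (1)q + (-8/3) = -4, so q = -4/3.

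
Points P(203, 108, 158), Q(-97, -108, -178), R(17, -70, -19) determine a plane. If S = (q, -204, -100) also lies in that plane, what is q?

-91

A normal to the plane is n = PQ × PR = (-21576, 9396, 13224).
S lies in the plane iff n · PS = 0.
This gives (-21576)q + (-1963416) = 0, so q = -91.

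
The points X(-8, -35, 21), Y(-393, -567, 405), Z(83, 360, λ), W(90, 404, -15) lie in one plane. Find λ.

The points are coplanar iff XY · (XZ × XW) = 0.
Expanding, this is linear in λ: (116879)λ + (1753185) = 0.
So λ = -15.

-15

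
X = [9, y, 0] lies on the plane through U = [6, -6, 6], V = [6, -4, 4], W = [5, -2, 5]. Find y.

-9

Coplanarity requires UV · (UW × UX) = 0.
UV = (0, 2, -2), UW = (-1, 4, -1); the triple product is linear in y with coefficient 2 and constant term 18.
Setting it to zero: y = -9.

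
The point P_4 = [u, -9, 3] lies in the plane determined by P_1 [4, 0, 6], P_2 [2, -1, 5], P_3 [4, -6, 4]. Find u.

4

A normal to the plane is n = P_1P_2 × P_1P_3 = (-4, -4, 12).
P_4 lies in the plane iff n · P_1P_4 = 0.
This gives (-4)u + (16) = 0, so u = 4.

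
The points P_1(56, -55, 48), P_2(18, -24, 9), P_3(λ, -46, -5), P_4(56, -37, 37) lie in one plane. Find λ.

-34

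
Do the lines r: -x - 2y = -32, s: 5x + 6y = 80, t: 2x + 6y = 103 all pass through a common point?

Lines aᵢx + bᵢy = cᵢ with pairwise distinct directions are concurrent exactly when det[aᵢ bᵢ cᵢ] = 0.
Here the determinant is -4.
Nonzero, so no common point exists.

No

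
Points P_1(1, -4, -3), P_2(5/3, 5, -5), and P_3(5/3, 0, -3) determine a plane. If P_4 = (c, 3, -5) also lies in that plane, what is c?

The plane through P_1, P_2, P_3 has equation 8x − (4/3)y − (10/3)z = 70/3.
Substituting P_4: (8)c + (38/3) = 70/3, so c = 4/3.

4/3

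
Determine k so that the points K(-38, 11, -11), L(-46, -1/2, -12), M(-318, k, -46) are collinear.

Collinearity requires KL × KM = 0; each component is linear in k.
The x-component gives (1)k + (783/2) = 0, so k = -783/2.
The remaining components then also vanish.

-783/2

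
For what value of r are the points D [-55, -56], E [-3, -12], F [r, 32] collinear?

49

Collinearity: (F − D) must be parallel to (E − D) = (52, 44).
Cross-multiplying the components: (r − (-55))·(44) = (88)·(52).
Solving gives r = 49.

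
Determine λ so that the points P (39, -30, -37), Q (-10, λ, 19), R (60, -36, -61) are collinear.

Direction PR = (21, -6, -24). From the x-coordinate of Q, the parameter along the line is τ = (-10 − 39)/21 = -7/3.
Then λ = (-30) + (-7/3)·(-6) = -16.

-16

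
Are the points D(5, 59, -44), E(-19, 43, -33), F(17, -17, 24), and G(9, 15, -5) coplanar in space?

The four points are coplanar iff the 3×3 determinant with rows DE, DF, DG is zero.
Rows: (-24, -16, 11), (12, -76, 68), (4, -44, 39).
Expanding along the first row: (-24)(28) − (-16)(196) + (11)(-224) = 0.
Zero determinant ⇒ coplanar.

Yes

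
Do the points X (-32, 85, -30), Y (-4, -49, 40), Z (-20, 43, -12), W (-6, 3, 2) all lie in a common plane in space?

Yes

With X as base: XY = (28, -134, 70), XZ = (12, -42, 18), XW = (26, -82, 32).
XZ × XW = (132, 84, 108).
XY · (XZ × XW) = 0.
The scalar triple product vanishes, so the four points are coplanar.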